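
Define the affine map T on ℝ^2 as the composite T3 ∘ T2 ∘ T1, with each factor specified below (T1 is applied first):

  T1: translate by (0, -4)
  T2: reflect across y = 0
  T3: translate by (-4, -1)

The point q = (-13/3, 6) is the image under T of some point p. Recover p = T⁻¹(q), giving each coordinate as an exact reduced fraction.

p = (-1/3, -3)

T1 = [1 0 0; 0 1 -4; 0 0 1]
T2·T1 = [1 0 0; 0 -1 4; 0 0 1]
T3·…·T1 = [1 0 -4; 0 -1 3; 0 0 1]
det M = -1; M⁻¹ = [1 0 4; 0 -1 3; 0 0 1]
M⁻¹ · (-13/3, 6)ᵀ = (-1/3, -3)ᵀ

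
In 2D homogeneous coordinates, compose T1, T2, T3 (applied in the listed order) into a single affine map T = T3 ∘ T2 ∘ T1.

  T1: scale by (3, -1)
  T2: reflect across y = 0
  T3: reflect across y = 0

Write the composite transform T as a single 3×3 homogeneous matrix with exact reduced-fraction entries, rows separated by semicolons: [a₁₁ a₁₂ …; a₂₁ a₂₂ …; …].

T1 = [3 0 0; 0 -1 0; 0 0 1]
T2·T1 = [3 0 0; 0 1 0; 0 0 1]
T3·…·T1 = [3 0 0; 0 -1 0; 0 0 1]

T = [3 0 0; 0 -1 0; 0 0 1]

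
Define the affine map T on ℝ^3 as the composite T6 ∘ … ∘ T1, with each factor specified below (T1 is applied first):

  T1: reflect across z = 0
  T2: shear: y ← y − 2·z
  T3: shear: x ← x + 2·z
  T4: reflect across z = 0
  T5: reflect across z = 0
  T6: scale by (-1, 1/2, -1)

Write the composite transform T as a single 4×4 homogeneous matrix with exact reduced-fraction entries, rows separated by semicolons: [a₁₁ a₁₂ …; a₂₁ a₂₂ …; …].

T1 = [1 0 0 0; 0 1 0 0; 0 0 -1 0; 0 0 0 1]
T2·T1 = [1 0 0 0; 0 1 2 0; 0 0 -1 0; 0 0 0 1]
T3·…·T1 = [1 0 -2 0; 0 1 2 0; 0 0 -1 0; 0 0 0 1]
T4·…·T1 = [1 0 -2 0; 0 1 2 0; 0 0 1 0; 0 0 0 1]
T5·…·T1 = [1 0 -2 0; 0 1 2 0; 0 0 -1 0; 0 0 0 1]
T6·…·T1 = [-1 0 2 0; 0 1/2 1 0; 0 0 1 0; 0 0 0 1]

T = [-1 0 2 0; 0 1/2 1 0; 0 0 1 0; 0 0 0 1]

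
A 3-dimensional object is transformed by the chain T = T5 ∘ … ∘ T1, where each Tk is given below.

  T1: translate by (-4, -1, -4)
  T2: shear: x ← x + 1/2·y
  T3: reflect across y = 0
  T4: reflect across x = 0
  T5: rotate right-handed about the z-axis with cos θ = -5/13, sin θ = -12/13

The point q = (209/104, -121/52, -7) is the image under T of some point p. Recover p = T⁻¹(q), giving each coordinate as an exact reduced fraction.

T1 = [1 0 0 -4; 0 1 0 -1; 0 0 1 -4; 0 0 0 1]
T2·T1 = [1 1/2 0 -9/2; 0 1 0 -1; 0 0 1 -4; 0 0 0 1]
T3·…·T1 = [1 1/2 0 -9/2; 0 -1 0 1; 0 0 1 -4; 0 0 0 1]
T4·…·T1 = [-1 -1/2 0 9/2; 0 -1 0 1; 0 0 1 -4; 0 0 0 1]
T5·…·T1 = [5/13 -19/26 0 -21/26; 12/13 11/13 0 -59/13; 0 0 1 -4; 0 0 0 1]
det M = 1; M⁻¹ = [11/13 19/26 0 4; -12/13 5/13 0 1; 0 0 1 4; 0 0 0 1]
M⁻¹ · (209/104, -121/52, -7)ᵀ = (4, -7/4, -3)ᵀ

p = (4, -7/4, -3)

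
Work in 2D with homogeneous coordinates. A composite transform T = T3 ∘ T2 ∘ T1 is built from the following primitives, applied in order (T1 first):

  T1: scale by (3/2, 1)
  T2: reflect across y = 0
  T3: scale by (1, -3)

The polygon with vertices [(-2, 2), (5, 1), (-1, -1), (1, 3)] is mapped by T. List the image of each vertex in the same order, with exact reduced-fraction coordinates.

T1 scale by (3/2, 1): (-2, 2) → (-3, 2); (5, 1) → (15/2, 1); (-1, -1) → (-3/2, -1); (1, 3) → (3/2, 3)
T2 reflect across y = 0: (-3, 2) → (-3, -2); (15/2, 1) → (15/2, -1); (-3/2, -1) → (-3/2, 1); (3/2, 3) → (3/2, -3)
T3 scale by (1, -3): (-3, -2) → (-3, 6); (15/2, -1) → (15/2, 3); (-3/2, 1) → (-3/2, -3); (3/2, -3) → (3/2, 9)

image vertices: (-3, 6), (15/2, 3), (-3/2, -3), (3/2, 9)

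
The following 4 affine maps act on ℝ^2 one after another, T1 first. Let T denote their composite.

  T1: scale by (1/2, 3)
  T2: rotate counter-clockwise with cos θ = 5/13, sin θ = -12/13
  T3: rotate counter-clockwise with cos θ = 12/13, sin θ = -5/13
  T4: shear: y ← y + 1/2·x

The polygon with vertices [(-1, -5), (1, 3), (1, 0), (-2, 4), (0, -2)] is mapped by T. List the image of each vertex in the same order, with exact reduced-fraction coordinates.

T1 scale by (1/2, 3): (-1, -5) → (-1/2, -15); (1, 3) → (1/2, 9); (1, 0) → (1/2, 0); (-2, 4) → (-1, 12); (0, -2) → (0, -6)
T2 rotate counter-clockwise with cos θ = 5/13, sin θ = -12/13: (-1/2, -15) → (-365/26, -69/13); (1/2, 9) → (17/2, 3); (1/2, 0) → (5/26, -6/13); (-1, 12) → (139/13, 72/13); (0, -6) → (-72/13, -30/13)
T3 rotate counter-clockwise with cos θ = 12/13, sin θ = -5/13: (-365/26, -69/13) → (-15, 1/2); (17/2, 3) → (9, -1/2); (5/26, -6/13) → (0, -1/2); (139/13, 72/13) → (12, 1); (-72/13, -30/13) → (-6, 0)
T4 shear: y ← y + 1/2·x: (-15, 1/2) → (-15, -7); (9, -1/2) → (9, 4); (0, -1/2) → (0, -1/2); (12, 1) → (12, 7); (-6, 0) → (-6, -3)

image vertices: (-15, -7), (9, 4), (0, -1/2), (12, 7), (-6, -3)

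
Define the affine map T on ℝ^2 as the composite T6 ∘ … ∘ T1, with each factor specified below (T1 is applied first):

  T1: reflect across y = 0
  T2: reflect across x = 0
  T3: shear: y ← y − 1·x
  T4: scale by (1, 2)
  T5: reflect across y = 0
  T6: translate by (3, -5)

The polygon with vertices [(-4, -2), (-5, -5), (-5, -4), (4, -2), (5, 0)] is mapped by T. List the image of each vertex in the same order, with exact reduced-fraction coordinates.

image vertices: (7, -1), (8, -5), (8, -3), (-1, -17), (-2, -15)

T1 reflect across y = 0: (-4, -2) → (-4, 2); (-5, -5) → (-5, 5); (-5, -4) → (-5, 4); (4, -2) → (4, 2); (5, 0) → (5, 0)
T2 reflect across x = 0: (-4, 2) → (4, 2); (-5, 5) → (5, 5); (-5, 4) → (5, 4); (4, 2) → (-4, 2); (5, 0) → (-5, 0)
T3 shear: y ← y − 1·x: (4, 2) → (4, -2); (5, 5) → (5, 0); (5, 4) → (5, -1); (-4, 2) → (-4, 6); (-5, 0) → (-5, 5)
T4 scale by (1, 2): (4, -2) → (4, -4); (5, 0) → (5, 0); (5, -1) → (5, -2); (-4, 6) → (-4, 12); (-5, 5) → (-5, 10)
T5 reflect across y = 0: (4, -4) → (4, 4); (5, 0) → (5, 0); (5, -2) → (5, 2); (-4, 12) → (-4, -12); (-5, 10) → (-5, -10)
T6 translate by (3, -5): (4, 4) → (7, -1); (5, 0) → (8, -5); (5, 2) → (8, -3); (-4, -12) → (-1, -17); (-5, -10) → (-2, -15)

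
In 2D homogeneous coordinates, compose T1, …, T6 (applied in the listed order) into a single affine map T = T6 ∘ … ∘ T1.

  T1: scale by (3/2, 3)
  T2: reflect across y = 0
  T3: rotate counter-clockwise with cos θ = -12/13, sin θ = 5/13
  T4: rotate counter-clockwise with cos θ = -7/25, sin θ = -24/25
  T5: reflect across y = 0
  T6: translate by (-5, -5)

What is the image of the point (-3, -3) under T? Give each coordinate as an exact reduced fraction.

T(p) = (-964/65, -929/130)

T1 scale by (3/2, 3): (-3, -3) → (-9/2, -9)
T2 reflect across y = 0: (-9/2, -9) → (-9/2, 9)
T3 rotate counter-clockwise with cos θ = -12/13, sin θ = 5/13: (-9/2, 9) → (9/13, -261/26)
T4 rotate counter-clockwise with cos θ = -7/25, sin θ = -24/25: (9/13, -261/26) → (-639/65, 279/130)
T5 reflect across y = 0: (-639/65, 279/130) → (-639/65, -279/130)
T6 translate by (-5, -5): (-639/65, -279/130) → (-964/65, -929/130)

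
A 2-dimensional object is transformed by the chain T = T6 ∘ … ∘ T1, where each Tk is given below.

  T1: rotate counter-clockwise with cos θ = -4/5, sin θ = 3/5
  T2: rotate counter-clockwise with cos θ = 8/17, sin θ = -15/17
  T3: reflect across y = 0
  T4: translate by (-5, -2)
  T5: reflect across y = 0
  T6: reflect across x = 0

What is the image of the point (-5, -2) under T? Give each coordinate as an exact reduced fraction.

T1 rotate counter-clockwise with cos θ = -4/5, sin θ = 3/5: (-5, -2) → (26/5, -7/5)
T2 rotate counter-clockwise with cos θ = 8/17, sin θ = -15/17: (26/5, -7/5) → (103/85, -446/85)
T3 reflect across y = 0: (103/85, -446/85) → (103/85, 446/85)
T4 translate by (-5, -2): (103/85, 446/85) → (-322/85, 276/85)
T5 reflect across y = 0: (-322/85, 276/85) → (-322/85, -276/85)
T6 reflect across x = 0: (-322/85, -276/85) → (322/85, -276/85)

T(p) = (322/85, -276/85)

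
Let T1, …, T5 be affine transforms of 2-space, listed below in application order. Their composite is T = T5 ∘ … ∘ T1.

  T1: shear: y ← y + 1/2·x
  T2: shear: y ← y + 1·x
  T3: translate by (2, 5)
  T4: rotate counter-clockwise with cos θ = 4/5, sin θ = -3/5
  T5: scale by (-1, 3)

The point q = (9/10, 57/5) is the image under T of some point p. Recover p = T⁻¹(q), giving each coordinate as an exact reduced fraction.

p = (-5, 5)

T1 = [1 0 0; 1/2 1 0; 0 0 1]
T2·T1 = [1 0 0; 3/2 1 0; 0 0 1]
T3·…·T1 = [1 0 2; 3/2 1 5; 0 0 1]
T4·…·T1 = [17/10 3/5 23/5; 3/5 4/5 14/5; 0 0 1]
T5·…·T1 = [-17/10 -3/5 -23/5; 9/5 12/5 42/5; 0 0 1]
det M = -3; M⁻¹ = [-4/5 -1/5 -2; 3/5 17/30 -2; 0 0 1]
M⁻¹ · (9/10, 57/5)ᵀ = (-5, 5)ᵀ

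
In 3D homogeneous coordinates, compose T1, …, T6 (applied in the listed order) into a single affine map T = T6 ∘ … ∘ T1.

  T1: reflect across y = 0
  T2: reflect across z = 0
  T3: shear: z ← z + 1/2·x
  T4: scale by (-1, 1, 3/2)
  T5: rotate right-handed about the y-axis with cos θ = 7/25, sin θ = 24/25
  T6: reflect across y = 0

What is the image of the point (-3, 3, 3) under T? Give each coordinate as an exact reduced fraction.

T(p) = (-141/25, 3, -477/100)

T1 reflect across y = 0: (-3, 3, 3) → (-3, -3, 3)
T2 reflect across z = 0: (-3, -3, 3) → (-3, -3, -3)
T3 shear: z ← z + 1/2·x: (-3, -3, -3) → (-3, -3, -9/2)
T4 scale by (-1, 1, 3/2): (-3, -3, -9/2) → (3, -3, -27/4)
T5 rotate right-handed about the y-axis with cos θ = 7/25, sin θ = 24/25: (3, -3, -27/4) → (-141/25, -3, -477/100)
T6 reflect across y = 0: (-141/25, -3, -477/100) → (-141/25, 3, -477/100)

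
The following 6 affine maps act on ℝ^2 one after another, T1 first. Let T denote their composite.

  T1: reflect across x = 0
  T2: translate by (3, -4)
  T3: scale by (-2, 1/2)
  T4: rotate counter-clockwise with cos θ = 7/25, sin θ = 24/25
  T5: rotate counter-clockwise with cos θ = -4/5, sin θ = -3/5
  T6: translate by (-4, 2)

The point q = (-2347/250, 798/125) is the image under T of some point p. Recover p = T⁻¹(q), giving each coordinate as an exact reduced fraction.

T1 = [-1 0 0; 0 1 0; 0 0 1]
T2·T1 = [-1 0 3; 0 1 -4; 0 0 1]
T3·…·T1 = [2 0 -6; 0 1/2 -2; 0 0 1]
T4·…·T1 = [14/25 -12/25 6/25; 48/25 7/50 -158/25; 0 0 1]
T5·…·T1 = [88/125 117/250 -498/125; -234/125 22/125 614/125; 0 0 1]
T6·…·T1 = [88/125 117/250 -998/125; -234/125 22/125 864/125; 0 0 1]
det M = 1; M⁻¹ = [22/125 -117/250 116/25; 234/125 88/125 252/25; 0 0 1]
M⁻¹ · (-2347/250, 798/125)ᵀ = (0, -3)ᵀ

p = (0, -3)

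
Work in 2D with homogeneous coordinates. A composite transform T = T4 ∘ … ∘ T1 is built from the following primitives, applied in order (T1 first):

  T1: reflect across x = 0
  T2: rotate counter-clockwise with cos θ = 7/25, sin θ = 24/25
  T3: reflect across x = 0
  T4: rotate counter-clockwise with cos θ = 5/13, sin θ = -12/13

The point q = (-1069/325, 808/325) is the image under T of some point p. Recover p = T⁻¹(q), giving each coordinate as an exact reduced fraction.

p = (1, -4)

T1 = [-1 0 0; 0 1 0; 0 0 1]
T2·T1 = [-7/25 -24/25 0; -24/25 7/25 0; 0 0 1]
T3·…·T1 = [7/25 24/25 0; -24/25 7/25 0; 0 0 1]
T4·…·T1 = [-253/325 204/325 0; -204/325 -253/325 0; 0 0 1]
det M = 1; M⁻¹ = [-253/325 -204/325 0; 204/325 -253/325 0; 0 0 1]
M⁻¹ · (-1069/325, 808/325)ᵀ = (1, -4)ᵀ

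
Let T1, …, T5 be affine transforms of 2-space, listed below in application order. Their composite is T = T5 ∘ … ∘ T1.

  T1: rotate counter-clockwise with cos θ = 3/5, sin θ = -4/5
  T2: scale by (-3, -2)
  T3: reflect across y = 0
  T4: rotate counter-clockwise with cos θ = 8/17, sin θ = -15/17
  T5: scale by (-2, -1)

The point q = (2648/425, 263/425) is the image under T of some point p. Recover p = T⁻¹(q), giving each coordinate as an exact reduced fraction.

p = (7/5, -2/3)

T1 = [3/5 4/5 0; -4/5 3/5 0; 0 0 1]
T2·T1 = [-9/5 -12/5 0; 8/5 -6/5 0; 0 0 1]
T3·…·T1 = [-9/5 -12/5 0; -8/5 6/5 0; 0 0 1]
T4·…·T1 = [-192/85 -6/85 0; 71/85 228/85 0; 0 0 1]
T5·…·T1 = [384/85 12/85 0; -71/85 -228/85 0; 0 0 1]
det M = -12; M⁻¹ = [19/85 1/85 0; -71/1020 -32/85 0; 0 0 1]
M⁻¹ · (2648/425, 263/425)ᵀ = (7/5, -2/3)ᵀ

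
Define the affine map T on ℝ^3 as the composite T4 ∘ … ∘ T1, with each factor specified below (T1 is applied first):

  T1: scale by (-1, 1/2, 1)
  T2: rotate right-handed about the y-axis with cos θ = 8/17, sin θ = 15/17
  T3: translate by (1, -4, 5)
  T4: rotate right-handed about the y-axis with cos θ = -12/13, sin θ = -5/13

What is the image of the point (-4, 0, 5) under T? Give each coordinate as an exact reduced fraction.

T(p) = (-1813/221, -4, -160/221)

T1 scale by (-1, 1/2, 1): (-4, 0, 5) → (4, 0, 5)
T2 rotate right-handed about the y-axis with cos θ = 8/17, sin θ = 15/17: (4, 0, 5) → (107/17, 0, -20/17)
T3 translate by (1, -4, 5): (107/17, 0, -20/17) → (124/17, -4, 65/17)
T4 rotate right-handed about the y-axis with cos θ = -12/13, sin θ = -5/13: (124/17, -4, 65/17) → (-1813/221, -4, -160/221)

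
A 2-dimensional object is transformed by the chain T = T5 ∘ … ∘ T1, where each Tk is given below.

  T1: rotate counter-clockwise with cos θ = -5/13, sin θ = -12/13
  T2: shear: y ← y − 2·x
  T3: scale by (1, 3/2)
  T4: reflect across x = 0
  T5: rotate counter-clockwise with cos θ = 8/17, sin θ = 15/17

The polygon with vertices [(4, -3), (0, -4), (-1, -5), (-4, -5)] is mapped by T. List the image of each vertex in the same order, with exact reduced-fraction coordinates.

image vertices: (-2659/442, 1788/221), (-2226/221, 2112/221), (-5735/442, 2589/221), (-6245/442, 2436/221)

T1 rotate counter-clockwise with cos θ = -5/13, sin θ = -12/13: (4, -3) → (-56/13, -33/13); (0, -4) → (-48/13, 20/13); (-1, -5) → (-55/13, 37/13); (-4, -5) → (-40/13, 73/13)
T2 shear: y ← y − 2·x: (-56/13, -33/13) → (-56/13, 79/13); (-48/13, 20/13) → (-48/13, 116/13); (-55/13, 37/13) → (-55/13, 147/13); (-40/13, 73/13) → (-40/13, 153/13)
T3 scale by (1, 3/2): (-56/13, 79/13) → (-56/13, 237/26); (-48/13, 116/13) → (-48/13, 174/13); (-55/13, 147/13) → (-55/13, 441/26); (-40/13, 153/13) → (-40/13, 459/26)
T4 reflect across x = 0: (-56/13, 237/26) → (56/13, 237/26); (-48/13, 174/13) → (48/13, 174/13); (-55/13, 441/26) → (55/13, 441/26); (-40/13, 459/26) → (40/13, 459/26)
T5 rotate counter-clockwise with cos θ = 8/17, sin θ = 15/17: (56/13, 237/26) → (-2659/442, 1788/221); (48/13, 174/13) → (-2226/221, 2112/221); (55/13, 441/26) → (-5735/442, 2589/221); (40/13, 459/26) → (-6245/442, 2436/221)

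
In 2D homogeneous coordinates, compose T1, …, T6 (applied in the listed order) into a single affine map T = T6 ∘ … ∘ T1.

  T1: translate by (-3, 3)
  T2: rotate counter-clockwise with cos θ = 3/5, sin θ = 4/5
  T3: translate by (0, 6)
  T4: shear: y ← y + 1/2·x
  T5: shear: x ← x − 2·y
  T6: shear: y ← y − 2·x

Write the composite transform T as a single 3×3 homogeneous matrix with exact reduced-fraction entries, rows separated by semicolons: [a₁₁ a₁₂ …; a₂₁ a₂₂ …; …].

T = [-8/5 -6/5 -54/5; 43/10 13/5 249/10; 0 0 1]

T1 = [1 0 -3; 0 1 3; 0 0 1]
T2·T1 = [3/5 -4/5 -21/5; 4/5 3/5 -3/5; 0 0 1]
T3·…·T1 = [3/5 -4/5 -21/5; 4/5 3/5 27/5; 0 0 1]
T4·…·T1 = [3/5 -4/5 -21/5; 11/10 1/5 33/10; 0 0 1]
T5·…·T1 = [-8/5 -6/5 -54/5; 11/10 1/5 33/10; 0 0 1]
T6·…·T1 = [-8/5 -6/5 -54/5; 43/10 13/5 249/10; 0 0 1]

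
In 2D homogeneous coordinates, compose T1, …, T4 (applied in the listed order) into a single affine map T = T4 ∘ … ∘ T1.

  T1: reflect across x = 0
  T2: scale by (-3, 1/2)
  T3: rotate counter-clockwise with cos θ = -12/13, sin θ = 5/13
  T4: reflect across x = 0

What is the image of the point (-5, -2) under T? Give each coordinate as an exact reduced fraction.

T1 reflect across x = 0: (-5, -2) → (5, -2)
T2 scale by (-3, 1/2): (5, -2) → (-15, -1)
T3 rotate counter-clockwise with cos θ = -12/13, sin θ = 5/13: (-15, -1) → (185/13, -63/13)
T4 reflect across x = 0: (185/13, -63/13) → (-185/13, -63/13)

T(p) = (-185/13, -63/13)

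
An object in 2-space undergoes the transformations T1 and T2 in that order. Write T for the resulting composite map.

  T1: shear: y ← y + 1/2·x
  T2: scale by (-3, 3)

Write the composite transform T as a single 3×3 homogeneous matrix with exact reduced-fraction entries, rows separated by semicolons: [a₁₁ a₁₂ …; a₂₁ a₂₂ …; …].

T = [-3 0 0; 3/2 3 0; 0 0 1]

T1 = [1 0 0; 1/2 1 0; 0 0 1]
T2·T1 = [-3 0 0; 3/2 3 0; 0 0 1]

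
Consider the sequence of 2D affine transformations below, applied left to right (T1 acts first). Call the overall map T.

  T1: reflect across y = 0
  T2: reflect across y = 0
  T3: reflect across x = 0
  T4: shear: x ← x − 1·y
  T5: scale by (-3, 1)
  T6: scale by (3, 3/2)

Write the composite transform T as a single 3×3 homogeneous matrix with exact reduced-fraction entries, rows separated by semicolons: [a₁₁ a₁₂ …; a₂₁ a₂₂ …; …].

T1 = [1 0 0; 0 -1 0; 0 0 1]
T2·T1 = [1 0 0; 0 1 0; 0 0 1]
T3·…·T1 = [-1 0 0; 0 1 0; 0 0 1]
T4·…·T1 = [-1 -1 0; 0 1 0; 0 0 1]
T5·…·T1 = [3 3 0; 0 1 0; 0 0 1]
T6·…·T1 = [9 9 0; 0 3/2 0; 0 0 1]

T = [9 9 0; 0 3/2 0; 0 0 1]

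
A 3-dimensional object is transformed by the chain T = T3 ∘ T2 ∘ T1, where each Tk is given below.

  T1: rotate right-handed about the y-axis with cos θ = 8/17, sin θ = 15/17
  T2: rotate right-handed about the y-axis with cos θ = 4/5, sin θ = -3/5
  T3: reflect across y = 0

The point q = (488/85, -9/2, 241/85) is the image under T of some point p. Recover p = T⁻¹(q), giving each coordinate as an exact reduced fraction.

T1 = [8/17 0 15/17 0; 0 1 0 0; -15/17 0 8/17 0; 0 0 0 1]
T2·T1 = [77/85 0 36/85 0; 0 1 0 0; -36/85 0 77/85 0; 0 0 0 1]
T3·…·T1 = [77/85 0 36/85 0; 0 -1 0 0; -36/85 0 77/85 0; 0 0 0 1]
det M = -1; M⁻¹ = [77/85 0 -36/85 0; 0 -1 0 0; 36/85 0 77/85 0; 0 0 0 1]
M⁻¹ · (488/85, -9/2, 241/85)ᵀ = (4, 9/2, 5)ᵀ

p = (4, 9/2, 5)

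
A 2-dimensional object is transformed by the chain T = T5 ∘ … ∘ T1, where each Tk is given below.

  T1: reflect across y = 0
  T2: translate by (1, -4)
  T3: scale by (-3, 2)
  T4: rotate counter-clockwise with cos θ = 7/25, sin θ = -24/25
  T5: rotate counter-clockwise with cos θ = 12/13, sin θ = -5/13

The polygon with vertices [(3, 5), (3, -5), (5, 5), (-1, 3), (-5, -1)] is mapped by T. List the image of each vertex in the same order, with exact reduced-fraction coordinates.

T1 reflect across y = 0: (3, 5) → (3, -5); (3, -5) → (3, 5); (5, 5) → (5, -5); (-1, 3) → (-1, -3); (-5, -1) → (-5, 1)
T2 translate by (1, -4): (3, -5) → (4, -9); (3, 5) → (4, 1); (5, -5) → (6, -9); (-1, -3) → (0, -7); (-5, 1) → (-4, -3)
T3 scale by (-3, 2): (4, -9) → (-12, -18); (4, 1) → (-12, 2); (6, -9) → (-18, -18); (0, -7) → (0, -14); (-4, -3) → (12, -6)
T4 rotate counter-clockwise with cos θ = 7/25, sin θ = -24/25: (-12, -18) → (-516/25, 162/25); (-12, 2) → (-36/25, 302/25); (-18, -18) → (-558/25, 306/25); (0, -14) → (-336/25, -98/25); (12, -6) → (-12/5, -66/5)
T5 rotate counter-clockwise with cos θ = 12/13, sin θ = -5/13: (-516/25, 162/25) → (-414/25, 348/25); (-36/25, 302/25) → (1078/325, 3804/325); (-558/25, 306/25) → (-5166/325, 6462/325); (-336/25, -98/25) → (-4522/325, 504/325); (-12/5, -66/5) → (-474/65, -732/65)

image vertices: (-414/25, 348/25), (1078/325, 3804/325), (-5166/325, 6462/325), (-4522/325, 504/325), (-474/65, -732/65)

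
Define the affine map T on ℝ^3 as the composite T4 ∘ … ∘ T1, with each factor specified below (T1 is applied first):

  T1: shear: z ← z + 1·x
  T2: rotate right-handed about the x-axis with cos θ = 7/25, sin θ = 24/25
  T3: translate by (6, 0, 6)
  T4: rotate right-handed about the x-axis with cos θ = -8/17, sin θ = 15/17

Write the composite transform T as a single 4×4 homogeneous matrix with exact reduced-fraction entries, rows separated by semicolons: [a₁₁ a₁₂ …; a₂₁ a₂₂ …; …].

T1 = [1 0 0 0; 0 1 0 0; 1 0 1 0; 0 0 0 1]
T2·T1 = [1 0 0 0; -24/25 7/25 -24/25 0; 7/25 24/25 7/25 0; 0 0 0 1]
T3·…·T1 = [1 0 0 6; -24/25 7/25 -24/25 0; 7/25 24/25 7/25 6; 0 0 0 1]
T4·…·T1 = [1 0 0 6; 87/425 -416/425 87/425 -90/17; -416/425 -87/425 -416/425 -48/17; 0 0 0 1]

T = [1 0 0 6; 87/425 -416/425 87/425 -90/17; -416/425 -87/425 -416/425 -48/17; 0 0 0 1]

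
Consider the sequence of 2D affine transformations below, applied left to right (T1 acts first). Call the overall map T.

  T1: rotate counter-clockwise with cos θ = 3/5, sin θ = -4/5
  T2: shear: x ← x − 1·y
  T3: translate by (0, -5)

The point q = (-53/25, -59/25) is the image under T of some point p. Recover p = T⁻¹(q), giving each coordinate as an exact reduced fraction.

T1 = [3/5 4/5 0; -4/5 3/5 0; 0 0 1]
T2·T1 = [7/5 1/5 0; -4/5 3/5 0; 0 0 1]
T3·…·T1 = [7/5 1/5 0; -4/5 3/5 -5; 0 0 1]
det M = 1; M⁻¹ = [3/5 -1/5 -1; 4/5 7/5 7; 0 0 1]
M⁻¹ · (-53/25, -59/25)ᵀ = (-9/5, 2)ᵀ

p = (-9/5, 2)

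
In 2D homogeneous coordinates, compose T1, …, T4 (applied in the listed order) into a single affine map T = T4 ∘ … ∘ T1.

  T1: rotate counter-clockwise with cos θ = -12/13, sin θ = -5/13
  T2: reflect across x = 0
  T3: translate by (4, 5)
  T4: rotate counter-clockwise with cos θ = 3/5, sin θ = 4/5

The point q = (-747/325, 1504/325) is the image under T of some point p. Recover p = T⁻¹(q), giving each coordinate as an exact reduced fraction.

p = (-7/5, 1)

T1 = [-12/13 5/13 0; -5/13 -12/13 0; 0 0 1]
T2·T1 = [12/13 -5/13 0; -5/13 -12/13 0; 0 0 1]
T3·…·T1 = [12/13 -5/13 4; -5/13 -12/13 5; 0 0 1]
T4·…·T1 = [56/65 33/65 -8/5; 33/65 -56/65 31/5; 0 0 1]
det M = -1; M⁻¹ = [56/65 33/65 -23/13; 33/65 -56/65 80/13; 0 0 1]
M⁻¹ · (-747/325, 1504/325)ᵀ = (-7/5, 1)ᵀ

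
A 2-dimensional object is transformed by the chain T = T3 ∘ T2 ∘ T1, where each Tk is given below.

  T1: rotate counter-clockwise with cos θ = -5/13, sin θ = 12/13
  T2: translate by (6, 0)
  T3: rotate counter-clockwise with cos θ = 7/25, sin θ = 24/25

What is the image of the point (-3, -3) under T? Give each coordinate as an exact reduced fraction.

T(p) = (1407/325, 2949/325)

T1 rotate counter-clockwise with cos θ = -5/13, sin θ = 12/13: (-3, -3) → (51/13, -21/13)
T2 translate by (6, 0): (51/13, -21/13) → (129/13, -21/13)
T3 rotate counter-clockwise with cos θ = 7/25, sin θ = 24/25: (129/13, -21/13) → (1407/325, 2949/325)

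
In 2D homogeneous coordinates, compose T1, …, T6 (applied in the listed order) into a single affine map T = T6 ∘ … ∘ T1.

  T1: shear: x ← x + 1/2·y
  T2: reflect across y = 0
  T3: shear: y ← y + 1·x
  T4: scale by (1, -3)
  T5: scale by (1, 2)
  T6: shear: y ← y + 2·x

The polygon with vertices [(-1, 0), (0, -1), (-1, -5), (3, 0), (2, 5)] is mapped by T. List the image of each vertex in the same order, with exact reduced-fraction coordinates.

T1 shear: x ← x + 1/2·y: (-1, 0) → (-1, 0); (0, -1) → (-1/2, -1); (-1, -5) → (-7/2, -5); (3, 0) → (3, 0); (2, 5) → (9/2, 5)
T2 reflect across y = 0: (-1, 0) → (-1, 0); (-1/2, -1) → (-1/2, 1); (-7/2, -5) → (-7/2, 5); (3, 0) → (3, 0); (9/2, 5) → (9/2, -5)
T3 shear: y ← y + 1·x: (-1, 0) → (-1, -1); (-1/2, 1) → (-1/2, 1/2); (-7/2, 5) → (-7/2, 3/2); (3, 0) → (3, 3); (9/2, -5) → (9/2, -1/2)
T4 scale by (1, -3): (-1, -1) → (-1, 3); (-1/2, 1/2) → (-1/2, -3/2); (-7/2, 3/2) → (-7/2, -9/2); (3, 3) → (3, -9); (9/2, -1/2) → (9/2, 3/2)
T5 scale by (1, 2): (-1, 3) → (-1, 6); (-1/2, -3/2) → (-1/2, -3); (-7/2, -9/2) → (-7/2, -9); (3, -9) → (3, -18); (9/2, 3/2) → (9/2, 3)
T6 shear: y ← y + 2·x: (-1, 6) → (-1, 4); (-1/2, -3) → (-1/2, -4); (-7/2, -9) → (-7/2, -16); (3, -18) → (3, -12); (9/2, 3) → (9/2, 12)

image vertices: (-1, 4), (-1/2, -4), (-7/2, -16), (3, -12), (9/2, 12)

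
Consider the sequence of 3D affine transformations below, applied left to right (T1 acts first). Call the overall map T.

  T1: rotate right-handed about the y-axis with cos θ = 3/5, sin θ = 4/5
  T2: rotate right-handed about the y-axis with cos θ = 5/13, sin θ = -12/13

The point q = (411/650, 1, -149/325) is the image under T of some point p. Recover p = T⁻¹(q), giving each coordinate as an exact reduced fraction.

p = (1/2, 1, -3/5)

T1 = [3/5 0 4/5 0; 0 1 0 0; -4/5 0 3/5 0; 0 0 0 1]
T2·T1 = [63/65 0 -16/65 0; 0 1 0 0; 16/65 0 63/65 0; 0 0 0 1]
det M = 1; M⁻¹ = [63/65 0 16/65 0; 0 1 0 0; -16/65 0 63/65 0; 0 0 0 1]
M⁻¹ · (411/650, 1, -149/325)ᵀ = (1/2, 1, -3/5)ᵀ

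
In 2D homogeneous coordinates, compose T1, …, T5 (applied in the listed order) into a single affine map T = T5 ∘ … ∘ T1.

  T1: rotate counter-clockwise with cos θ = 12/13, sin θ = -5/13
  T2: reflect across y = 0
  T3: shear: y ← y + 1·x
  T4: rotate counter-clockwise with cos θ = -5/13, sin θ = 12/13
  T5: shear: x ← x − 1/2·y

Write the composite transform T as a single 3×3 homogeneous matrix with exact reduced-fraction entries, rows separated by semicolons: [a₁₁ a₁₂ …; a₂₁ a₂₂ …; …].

T1 = [12/13 5/13 0; -5/13 12/13 0; 0 0 1]
T2·T1 = [12/13 5/13 0; 5/13 -12/13 0; 0 0 1]
T3·…·T1 = [12/13 5/13 0; 17/13 -7/13 0; 0 0 1]
T4·…·T1 = [-264/169 59/169 0; 59/169 95/169 0; 0 0 1]
T5·…·T1 = [-587/338 23/338 0; 59/169 95/169 0; 0 0 1]

T = [-587/338 23/338 0; 59/169 95/169 0; 0 0 1]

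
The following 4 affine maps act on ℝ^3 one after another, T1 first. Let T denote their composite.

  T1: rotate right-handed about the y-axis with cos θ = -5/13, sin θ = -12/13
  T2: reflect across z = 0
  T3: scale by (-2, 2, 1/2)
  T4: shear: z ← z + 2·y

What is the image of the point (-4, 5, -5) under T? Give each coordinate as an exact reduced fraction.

T(p) = (-160/13, 10, 543/26)

T1 rotate right-handed about the y-axis with cos θ = -5/13, sin θ = -12/13: (-4, 5, -5) → (80/13, 5, -23/13)
T2 reflect across z = 0: (80/13, 5, -23/13) → (80/13, 5, 23/13)
T3 scale by (-2, 2, 1/2): (80/13, 5, 23/13) → (-160/13, 10, 23/26)
T4 shear: z ← z + 2·y: (-160/13, 10, 23/26) → (-160/13, 10, 543/26)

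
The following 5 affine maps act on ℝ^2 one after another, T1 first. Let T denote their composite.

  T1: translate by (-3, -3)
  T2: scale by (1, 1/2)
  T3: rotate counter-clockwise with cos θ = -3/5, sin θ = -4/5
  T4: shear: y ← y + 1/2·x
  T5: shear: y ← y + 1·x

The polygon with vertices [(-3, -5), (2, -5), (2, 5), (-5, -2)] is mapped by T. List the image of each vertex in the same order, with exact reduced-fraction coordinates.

image vertices: (2/5, 39/5), (-13/5, -7/10), (7/5, 23/10), (14/5, 121/10)

T1 translate by (-3, -3): (-3, -5) → (-6, -8); (2, -5) → (-1, -8); (2, 5) → (-1, 2); (-5, -2) → (-8, -5)
T2 scale by (1, 1/2): (-6, -8) → (-6, -4); (-1, -8) → (-1, -4); (-1, 2) → (-1, 1); (-8, -5) → (-8, -5/2)
T3 rotate counter-clockwise with cos θ = -3/5, sin θ = -4/5: (-6, -4) → (2/5, 36/5); (-1, -4) → (-13/5, 16/5); (-1, 1) → (7/5, 1/5); (-8, -5/2) → (14/5, 79/10)
T4 shear: y ← y + 1/2·x: (2/5, 36/5) → (2/5, 37/5); (-13/5, 16/5) → (-13/5, 19/10); (7/5, 1/5) → (7/5, 9/10); (14/5, 79/10) → (14/5, 93/10)
T5 shear: y ← y + 1·x: (2/5, 37/5) → (2/5, 39/5); (-13/5, 19/10) → (-13/5, -7/10); (7/5, 9/10) → (7/5, 23/10); (14/5, 93/10) → (14/5, 121/10)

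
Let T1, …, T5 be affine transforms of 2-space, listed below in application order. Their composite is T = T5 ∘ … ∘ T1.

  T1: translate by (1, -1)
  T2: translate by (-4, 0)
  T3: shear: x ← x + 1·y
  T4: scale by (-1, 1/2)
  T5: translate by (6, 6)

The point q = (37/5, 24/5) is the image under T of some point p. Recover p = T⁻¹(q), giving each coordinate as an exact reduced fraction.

T1 = [1 0 1; 0 1 -1; 0 0 1]
T2·T1 = [1 0 -3; 0 1 -1; 0 0 1]
T3·…·T1 = [1 1 -4; 0 1 -1; 0 0 1]
T4·…·T1 = [-1 -1 4; 0 1/2 -1/2; 0 0 1]
T5·…·T1 = [-1 -1 10; 0 1/2 11/2; 0 0 1]
det M = -1/2; M⁻¹ = [-1 -2 21; 0 2 -11; 0 0 1]
M⁻¹ · (37/5, 24/5)ᵀ = (4, -7/5)ᵀ

p = (4, -7/5)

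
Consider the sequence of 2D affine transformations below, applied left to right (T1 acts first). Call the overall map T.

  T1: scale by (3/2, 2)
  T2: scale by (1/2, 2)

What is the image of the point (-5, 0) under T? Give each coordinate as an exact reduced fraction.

T(p) = (-15/4, 0)

T1 scale by (3/2, 2): (-5, 0) → (-15/2, 0)
T2 scale by (1/2, 2): (-15/2, 0) → (-15/4, 0)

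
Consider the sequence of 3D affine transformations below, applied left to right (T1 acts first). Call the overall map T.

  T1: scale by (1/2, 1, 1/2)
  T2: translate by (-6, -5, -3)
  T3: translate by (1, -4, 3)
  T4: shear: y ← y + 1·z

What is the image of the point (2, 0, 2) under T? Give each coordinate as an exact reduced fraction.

T(p) = (-4, -8, 1)

T1 scale by (1/2, 1, 1/2): (2, 0, 2) → (1, 0, 1)
T2 translate by (-6, -5, -3): (1, 0, 1) → (-5, -5, -2)
T3 translate by (1, -4, 3): (-5, -5, -2) → (-4, -9, 1)
T4 shear: y ← y + 1·z: (-4, -9, 1) → (-4, -8, 1)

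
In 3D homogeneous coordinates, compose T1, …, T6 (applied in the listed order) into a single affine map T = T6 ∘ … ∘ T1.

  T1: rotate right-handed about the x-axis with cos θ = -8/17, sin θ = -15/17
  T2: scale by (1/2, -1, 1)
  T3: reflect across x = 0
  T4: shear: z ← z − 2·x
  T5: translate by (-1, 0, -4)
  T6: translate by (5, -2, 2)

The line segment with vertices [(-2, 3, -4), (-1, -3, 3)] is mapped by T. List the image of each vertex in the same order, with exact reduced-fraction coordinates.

image vertices: (5, 50/17, -81/17), (9/2, -103/17, -30/17)

T1 rotate right-handed about the x-axis with cos θ = -8/17, sin θ = -15/17: (-2, 3, -4) → (-2, -84/17, -13/17); (-1, -3, 3) → (-1, 69/17, 21/17)
T2 scale by (1/2, -1, 1): (-2, -84/17, -13/17) → (-1, 84/17, -13/17); (-1, 69/17, 21/17) → (-1/2, -69/17, 21/17)
T3 reflect across x = 0: (-1, 84/17, -13/17) → (1, 84/17, -13/17); (-1/2, -69/17, 21/17) → (1/2, -69/17, 21/17)
T4 shear: z ← z − 2·x: (1, 84/17, -13/17) → (1, 84/17, -47/17); (1/2, -69/17, 21/17) → (1/2, -69/17, 4/17)
T5 translate by (-1, 0, -4): (1, 84/17, -47/17) → (0, 84/17, -115/17); (1/2, -69/17, 4/17) → (-1/2, -69/17, -64/17)
T6 translate by (5, -2, 2): (0, 84/17, -115/17) → (5, 50/17, -81/17); (-1/2, -69/17, -64/17) → (9/2, -103/17, -30/17)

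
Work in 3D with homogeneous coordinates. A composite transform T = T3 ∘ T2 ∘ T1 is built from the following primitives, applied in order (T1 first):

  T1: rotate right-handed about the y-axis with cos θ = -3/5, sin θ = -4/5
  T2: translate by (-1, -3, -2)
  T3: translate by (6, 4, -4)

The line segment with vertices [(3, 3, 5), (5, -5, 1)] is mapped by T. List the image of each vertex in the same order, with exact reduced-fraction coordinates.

image vertices: (-4/5, 4, -33/5), (6/5, -4, -13/5)

T1 rotate right-handed about the y-axis with cos θ = -3/5, sin θ = -4/5: (3, 3, 5) → (-29/5, 3, -3/5); (5, -5, 1) → (-19/5, -5, 17/5)
T2 translate by (-1, -3, -2): (-29/5, 3, -3/5) → (-34/5, 0, -13/5); (-19/5, -5, 17/5) → (-24/5, -8, 7/5)
T3 translate by (6, 4, -4): (-34/5, 0, -13/5) → (-4/5, 4, -33/5); (-24/5, -8, 7/5) → (6/5, -4, -13/5)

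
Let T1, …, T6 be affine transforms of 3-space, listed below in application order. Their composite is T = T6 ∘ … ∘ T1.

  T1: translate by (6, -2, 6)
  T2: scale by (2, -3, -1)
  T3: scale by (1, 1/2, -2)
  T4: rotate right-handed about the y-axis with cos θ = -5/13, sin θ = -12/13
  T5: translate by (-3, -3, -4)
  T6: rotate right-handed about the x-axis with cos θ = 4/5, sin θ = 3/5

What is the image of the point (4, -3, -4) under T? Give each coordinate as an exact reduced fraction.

T(p) = (-187/13, -54/13, 339/26)

T1 translate by (6, -2, 6): (4, -3, -4) → (10, -5, 2)
T2 scale by (2, -3, -1): (10, -5, 2) → (20, 15, -2)
T3 scale by (1, 1/2, -2): (20, 15, -2) → (20, 15/2, 4)
T4 rotate right-handed about the y-axis with cos θ = -5/13, sin θ = -12/13: (20, 15/2, 4) → (-148/13, 15/2, 220/13)
T5 translate by (-3, -3, -4): (-148/13, 15/2, 220/13) → (-187/13, 9/2, 168/13)
T6 rotate right-handed about the x-axis with cos θ = 4/5, sin θ = 3/5: (-187/13, 9/2, 168/13) → (-187/13, -54/13, 339/26)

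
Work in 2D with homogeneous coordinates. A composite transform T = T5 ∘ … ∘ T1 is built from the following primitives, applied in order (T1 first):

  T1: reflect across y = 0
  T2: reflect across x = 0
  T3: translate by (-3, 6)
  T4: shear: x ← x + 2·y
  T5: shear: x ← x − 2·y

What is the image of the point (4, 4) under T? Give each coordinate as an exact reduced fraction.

T(p) = (-7, 2)

T1 reflect across y = 0: (4, 4) → (4, -4)
T2 reflect across x = 0: (4, -4) → (-4, -4)
T3 translate by (-3, 6): (-4, -4) → (-7, 2)
T4 shear: x ← x + 2·y: (-7, 2) → (-3, 2)
T5 shear: x ← x − 2·y: (-3, 2) → (-7, 2)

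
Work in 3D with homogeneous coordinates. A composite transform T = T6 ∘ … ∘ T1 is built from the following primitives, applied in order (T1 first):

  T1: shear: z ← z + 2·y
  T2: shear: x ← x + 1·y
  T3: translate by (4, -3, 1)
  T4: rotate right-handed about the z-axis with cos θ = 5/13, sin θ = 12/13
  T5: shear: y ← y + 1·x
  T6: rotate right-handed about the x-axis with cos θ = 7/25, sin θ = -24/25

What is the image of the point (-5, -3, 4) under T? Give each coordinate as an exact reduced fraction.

T(p) = (4, -38/25, 41/25)

T1 shear: z ← z + 2·y: (-5, -3, 4) → (-5, -3, -2)
T2 shear: x ← x + 1·y: (-5, -3, -2) → (-8, -3, -2)
T3 translate by (4, -3, 1): (-8, -3, -2) → (-4, -6, -1)
T4 rotate right-handed about the z-axis with cos θ = 5/13, sin θ = 12/13: (-4, -6, -1) → (4, -6, -1)
T5 shear: y ← y + 1·x: (4, -6, -1) → (4, -2, -1)
T6 rotate right-handed about the x-axis with cos θ = 7/25, sin θ = -24/25: (4, -2, -1) → (4, -38/25, 41/25)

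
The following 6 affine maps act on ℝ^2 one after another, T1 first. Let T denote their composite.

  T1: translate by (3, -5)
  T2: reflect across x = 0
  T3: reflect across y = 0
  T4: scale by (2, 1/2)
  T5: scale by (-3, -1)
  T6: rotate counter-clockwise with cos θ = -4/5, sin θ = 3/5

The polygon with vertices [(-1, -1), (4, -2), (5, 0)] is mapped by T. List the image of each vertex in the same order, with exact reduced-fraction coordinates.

image vertices: (-39/5, 48/5), (-63/2, 28), (-369/10, 154/5)

T1 translate by (3, -5): (-1, -1) → (2, -6); (4, -2) → (7, -7); (5, 0) → (8, -5)
T2 reflect across x = 0: (2, -6) → (-2, -6); (7, -7) → (-7, -7); (8, -5) → (-8, -5)
T3 reflect across y = 0: (-2, -6) → (-2, 6); (-7, -7) → (-7, 7); (-8, -5) → (-8, 5)
T4 scale by (2, 1/2): (-2, 6) → (-4, 3); (-7, 7) → (-14, 7/2); (-8, 5) → (-16, 5/2)
T5 scale by (-3, -1): (-4, 3) → (12, -3); (-14, 7/2) → (42, -7/2); (-16, 5/2) → (48, -5/2)
T6 rotate counter-clockwise with cos θ = -4/5, sin θ = 3/5: (12, -3) → (-39/5, 48/5); (42, -7/2) → (-63/2, 28); (48, -5/2) → (-369/10, 154/5)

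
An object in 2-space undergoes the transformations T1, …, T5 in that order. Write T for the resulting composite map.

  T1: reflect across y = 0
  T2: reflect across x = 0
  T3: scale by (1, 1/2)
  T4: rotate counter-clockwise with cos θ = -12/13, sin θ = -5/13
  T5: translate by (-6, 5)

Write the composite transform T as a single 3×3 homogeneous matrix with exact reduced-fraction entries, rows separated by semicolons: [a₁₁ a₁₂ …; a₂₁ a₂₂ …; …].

T = [12/13 -5/26 -6; 5/13 6/13 5; 0 0 1]

T1 = [1 0 0; 0 -1 0; 0 0 1]
T2·T1 = [-1 0 0; 0 -1 0; 0 0 1]
T3·…·T1 = [-1 0 0; 0 -1/2 0; 0 0 1]
T4·…·T1 = [12/13 -5/26 0; 5/13 6/13 0; 0 0 1]
T5·…·T1 = [12/13 -5/26 -6; 5/13 6/13 5; 0 0 1]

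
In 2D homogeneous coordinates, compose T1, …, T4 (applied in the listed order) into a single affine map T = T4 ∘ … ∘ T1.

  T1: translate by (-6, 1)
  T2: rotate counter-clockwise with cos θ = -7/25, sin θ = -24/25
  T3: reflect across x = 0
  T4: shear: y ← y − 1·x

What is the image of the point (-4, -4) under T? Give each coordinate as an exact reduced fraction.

T1 translate by (-6, 1): (-4, -4) → (-10, -3)
T2 rotate counter-clockwise with cos θ = -7/25, sin θ = -24/25: (-10, -3) → (-2/25, 261/25)
T3 reflect across x = 0: (-2/25, 261/25) → (2/25, 261/25)
T4 shear: y ← y − 1·x: (2/25, 261/25) → (2/25, 259/25)

T(p) = (2/25, 259/25)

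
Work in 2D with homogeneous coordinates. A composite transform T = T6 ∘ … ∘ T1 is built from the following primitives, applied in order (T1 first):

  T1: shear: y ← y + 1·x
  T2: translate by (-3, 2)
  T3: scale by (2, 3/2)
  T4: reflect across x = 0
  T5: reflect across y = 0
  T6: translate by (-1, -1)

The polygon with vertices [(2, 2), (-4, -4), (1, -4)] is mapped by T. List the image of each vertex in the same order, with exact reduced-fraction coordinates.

T1 shear: y ← y + 1·x: (2, 2) → (2, 4); (-4, -4) → (-4, -8); (1, -4) → (1, -3)
T2 translate by (-3, 2): (2, 4) → (-1, 6); (-4, -8) → (-7, -6); (1, -3) → (-2, -1)
T3 scale by (2, 3/2): (-1, 6) → (-2, 9); (-7, -6) → (-14, -9); (-2, -1) → (-4, -3/2)
T4 reflect across x = 0: (-2, 9) → (2, 9); (-14, -9) → (14, -9); (-4, -3/2) → (4, -3/2)
T5 reflect across y = 0: (2, 9) → (2, -9); (14, -9) → (14, 9); (4, -3/2) → (4, 3/2)
T6 translate by (-1, -1): (2, -9) → (1, -10); (14, 9) → (13, 8); (4, 3/2) → (3, 1/2)

image vertices: (1, -10), (13, 8), (3, 1/2)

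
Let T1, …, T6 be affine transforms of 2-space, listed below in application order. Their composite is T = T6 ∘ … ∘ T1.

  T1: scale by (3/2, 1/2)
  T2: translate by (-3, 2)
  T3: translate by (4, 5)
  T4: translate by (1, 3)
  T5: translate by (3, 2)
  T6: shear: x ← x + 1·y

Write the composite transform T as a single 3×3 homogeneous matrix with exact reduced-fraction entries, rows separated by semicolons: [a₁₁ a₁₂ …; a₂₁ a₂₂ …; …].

T1 = [3/2 0 0; 0 1/2 0; 0 0 1]
T2·T1 = [3/2 0 -3; 0 1/2 2; 0 0 1]
T3·…·T1 = [3/2 0 1; 0 1/2 7; 0 0 1]
T4·…·T1 = [3/2 0 2; 0 1/2 10; 0 0 1]
T5·…·T1 = [3/2 0 5; 0 1/2 12; 0 0 1]
T6·…·T1 = [3/2 1/2 17; 0 1/2 12; 0 0 1]

T = [3/2 1/2 17; 0 1/2 12; 0 0 1]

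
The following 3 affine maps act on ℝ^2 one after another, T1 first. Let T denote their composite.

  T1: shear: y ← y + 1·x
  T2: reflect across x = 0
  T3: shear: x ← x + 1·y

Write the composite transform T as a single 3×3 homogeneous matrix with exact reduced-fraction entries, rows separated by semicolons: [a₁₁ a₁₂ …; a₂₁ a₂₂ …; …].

T1 = [1 0 0; 1 1 0; 0 0 1]
T2·T1 = [-1 0 0; 1 1 0; 0 0 1]
T3·…·T1 = [0 1 0; 1 1 0; 0 0 1]

T = [0 1 0; 1 1 0; 0 0 1]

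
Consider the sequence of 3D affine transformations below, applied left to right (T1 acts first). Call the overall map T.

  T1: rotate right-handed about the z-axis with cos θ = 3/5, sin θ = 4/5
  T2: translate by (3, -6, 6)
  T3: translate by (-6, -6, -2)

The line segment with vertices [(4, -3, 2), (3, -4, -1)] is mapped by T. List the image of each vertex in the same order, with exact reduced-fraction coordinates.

image vertices: (9/5, -53/5, 6), (2, -12, 3)

T1 rotate right-handed about the z-axis with cos θ = 3/5, sin θ = 4/5: (4, -3, 2) → (24/5, 7/5, 2); (3, -4, -1) → (5, 0, -1)
T2 translate by (3, -6, 6): (24/5, 7/5, 2) → (39/5, -23/5, 8); (5, 0, -1) → (8, -6, 5)
T3 translate by (-6, -6, -2): (39/5, -23/5, 8) → (9/5, -53/5, 6); (8, -6, 5) → (2, -12, 3)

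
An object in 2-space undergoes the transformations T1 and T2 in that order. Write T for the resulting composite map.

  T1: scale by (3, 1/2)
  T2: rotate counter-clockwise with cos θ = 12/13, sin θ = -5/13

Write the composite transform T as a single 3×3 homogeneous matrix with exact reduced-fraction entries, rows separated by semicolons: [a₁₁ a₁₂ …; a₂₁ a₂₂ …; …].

T = [36/13 5/26 0; -15/13 6/13 0; 0 0 1]

T1 = [3 0 0; 0 1/2 0; 0 0 1]
T2·T1 = [36/13 5/26 0; -15/13 6/13 0; 0 0 1]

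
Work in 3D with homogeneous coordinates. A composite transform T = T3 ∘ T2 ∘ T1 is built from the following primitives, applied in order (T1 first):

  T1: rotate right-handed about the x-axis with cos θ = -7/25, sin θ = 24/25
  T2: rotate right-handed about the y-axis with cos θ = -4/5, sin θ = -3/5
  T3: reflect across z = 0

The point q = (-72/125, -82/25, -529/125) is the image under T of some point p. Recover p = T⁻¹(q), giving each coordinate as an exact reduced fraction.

p = (3, -2, 4)

T1 = [1 0 0 0; 0 -7/25 -24/25 0; 0 24/25 -7/25 0; 0 0 0 1]
T2·T1 = [-4/5 -72/125 21/125 0; 0 -7/25 -24/25 0; 3/5 -96/125 28/125 0; 0 0 0 1]
T3·…·T1 = [-4/5 -72/125 21/125 0; 0 -7/25 -24/25 0; -3/5 96/125 -28/125 0; 0 0 0 1]
det M = -1; M⁻¹ = [-4/5 0 -3/5 0; -72/125 -7/25 96/125 0; 21/125 -24/25 -28/125 0; 0 0 0 1]
M⁻¹ · (-72/125, -82/25, -529/125)ᵀ = (3, -2, 4)ᵀ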